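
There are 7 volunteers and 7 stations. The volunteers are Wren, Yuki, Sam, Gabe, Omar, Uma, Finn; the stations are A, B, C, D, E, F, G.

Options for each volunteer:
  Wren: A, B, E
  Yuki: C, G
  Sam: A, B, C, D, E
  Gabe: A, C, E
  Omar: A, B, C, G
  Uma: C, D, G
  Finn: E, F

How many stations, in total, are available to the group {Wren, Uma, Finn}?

The union of neighbours of {Wren, Uma, Finn} is {A, B, C, D, E, F, G}, which has 7 elements.
Since |N(S)| = 7 ≥ |S| = 3, Hall's condition holds for this subset.

7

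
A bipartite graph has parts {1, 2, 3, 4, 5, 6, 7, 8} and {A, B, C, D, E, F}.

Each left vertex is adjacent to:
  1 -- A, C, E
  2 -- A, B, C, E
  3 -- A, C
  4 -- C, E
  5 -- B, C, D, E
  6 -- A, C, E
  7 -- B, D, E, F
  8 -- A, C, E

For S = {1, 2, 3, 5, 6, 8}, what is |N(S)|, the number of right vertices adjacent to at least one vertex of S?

The union of neighbours of {1, 2, 3, 5, 6, 8} is {A, B, C, D, E}, which has 5 elements.
Since |N(S)| = 5 < |S| = 6, Hall's condition fails for this subset.

5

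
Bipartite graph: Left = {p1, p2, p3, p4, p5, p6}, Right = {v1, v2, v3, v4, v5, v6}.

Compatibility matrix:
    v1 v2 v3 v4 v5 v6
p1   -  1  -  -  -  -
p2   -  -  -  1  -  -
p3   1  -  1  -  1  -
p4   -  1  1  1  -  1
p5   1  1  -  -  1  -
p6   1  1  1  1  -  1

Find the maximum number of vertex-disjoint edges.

6

A valid assignment of size 6: p1-v2, p2-v4, p3-v1, p4-v6, p5-v5, p6-v3.
All 6 left vertices are matched, so no larger matching exists.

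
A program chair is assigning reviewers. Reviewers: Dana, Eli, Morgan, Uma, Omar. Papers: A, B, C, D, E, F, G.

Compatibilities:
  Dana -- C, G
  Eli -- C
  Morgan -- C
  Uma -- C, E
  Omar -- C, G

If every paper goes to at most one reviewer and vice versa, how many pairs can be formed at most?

One maximum matching: Dana→G, Eli→C, Uma→E.
The set {Dana, Eli, Morgan, Omar} has only 2 neighbours ({C, G}), so by Hall's theorem at most 3 of the 5 reviewers can be matched.

3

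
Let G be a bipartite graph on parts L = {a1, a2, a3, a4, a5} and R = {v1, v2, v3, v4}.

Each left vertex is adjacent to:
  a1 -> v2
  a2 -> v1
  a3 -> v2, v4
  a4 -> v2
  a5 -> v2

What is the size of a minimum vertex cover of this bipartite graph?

The 3 edges a1–v2, a2–v1, a3–v4 form a matching, so any vertex cover needs at least 3 vertices (one per matched edge).
Conversely {a2, a3, v2} meets every edge and has exactly 3 vertices, so 3 is optimal.

3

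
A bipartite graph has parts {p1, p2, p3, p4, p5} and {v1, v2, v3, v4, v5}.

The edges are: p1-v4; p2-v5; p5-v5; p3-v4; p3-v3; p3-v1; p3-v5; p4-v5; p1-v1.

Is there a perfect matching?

No

The set {p2, p4, p5} has only 1 neighbour ({v5}), so by Hall's theorem at most 3 of the 5 left vertices can be matched.
Hence no matching covers every left vertex.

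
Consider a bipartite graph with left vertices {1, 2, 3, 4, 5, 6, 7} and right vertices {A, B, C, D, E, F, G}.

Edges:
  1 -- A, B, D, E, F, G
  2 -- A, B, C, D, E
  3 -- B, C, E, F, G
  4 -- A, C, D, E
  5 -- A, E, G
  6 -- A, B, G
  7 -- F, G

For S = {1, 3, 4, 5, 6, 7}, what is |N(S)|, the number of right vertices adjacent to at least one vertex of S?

7

The union of neighbours of {1, 3, 4, 5, 6, 7} is {A, B, C, D, E, F, G}, which has 7 elements.
Since |N(S)| = 7 ≥ |S| = 6, Hall's condition holds for this subset.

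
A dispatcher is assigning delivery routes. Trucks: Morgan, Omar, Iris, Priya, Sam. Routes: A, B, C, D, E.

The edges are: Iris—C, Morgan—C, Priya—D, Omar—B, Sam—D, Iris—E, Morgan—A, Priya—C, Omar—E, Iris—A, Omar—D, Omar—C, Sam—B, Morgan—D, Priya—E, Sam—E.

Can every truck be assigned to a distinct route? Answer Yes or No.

A valid assignment of size 5: Morgan–D, Omar–E, Iris–A, Priya–C, Sam–B.
Every truck is matched, so this is a perfect matching.

Yes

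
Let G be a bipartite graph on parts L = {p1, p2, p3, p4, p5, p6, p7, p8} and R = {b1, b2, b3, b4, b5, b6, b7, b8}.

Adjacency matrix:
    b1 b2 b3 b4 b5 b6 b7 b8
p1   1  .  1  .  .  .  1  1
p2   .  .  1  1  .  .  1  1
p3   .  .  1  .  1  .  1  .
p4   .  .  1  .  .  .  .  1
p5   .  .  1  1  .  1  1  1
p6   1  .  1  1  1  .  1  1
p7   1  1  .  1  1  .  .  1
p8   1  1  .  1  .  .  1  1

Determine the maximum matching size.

8

For example, pair p1→b3, p2→b4, p3→b5, p4→b8, p5→b6, p6→b1, p7→b2, p8→b7.
This saturates every left vertex, so 8 is the maximum.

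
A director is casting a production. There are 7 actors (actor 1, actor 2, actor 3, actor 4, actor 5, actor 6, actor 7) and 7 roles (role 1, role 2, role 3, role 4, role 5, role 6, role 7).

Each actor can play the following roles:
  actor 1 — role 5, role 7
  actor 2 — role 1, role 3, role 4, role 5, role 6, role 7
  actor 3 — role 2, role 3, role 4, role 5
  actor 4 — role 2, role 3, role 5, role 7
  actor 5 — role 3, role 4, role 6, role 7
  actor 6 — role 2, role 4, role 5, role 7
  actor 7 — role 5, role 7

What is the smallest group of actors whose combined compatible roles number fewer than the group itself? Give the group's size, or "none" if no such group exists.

none

A matching saturating every actor exists, for instance actor 1→role 5, actor 2→role 1, actor 3→role 4, actor 4→role 3, actor 5→role 6, actor 6→role 2, actor 7→role 7.
By Hall's marriage theorem, this means |N(S)| ≥ |S| for every subset S, so no violating subset exists.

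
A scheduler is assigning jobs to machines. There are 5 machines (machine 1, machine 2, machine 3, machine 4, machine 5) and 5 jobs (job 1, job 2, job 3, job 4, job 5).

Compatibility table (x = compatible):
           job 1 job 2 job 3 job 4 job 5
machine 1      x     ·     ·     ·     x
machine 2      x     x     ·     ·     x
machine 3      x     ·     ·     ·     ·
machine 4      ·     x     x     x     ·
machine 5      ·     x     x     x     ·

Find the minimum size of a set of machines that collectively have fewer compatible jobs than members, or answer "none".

A matching saturating every machine exists, for instance machine 1→job 5, machine 2→job 2, machine 3→job 1, machine 4→job 3, machine 5→job 4.
By Hall's marriage theorem, this means |N(S)| ≥ |S| for every subset S, so no violating subset exists.

none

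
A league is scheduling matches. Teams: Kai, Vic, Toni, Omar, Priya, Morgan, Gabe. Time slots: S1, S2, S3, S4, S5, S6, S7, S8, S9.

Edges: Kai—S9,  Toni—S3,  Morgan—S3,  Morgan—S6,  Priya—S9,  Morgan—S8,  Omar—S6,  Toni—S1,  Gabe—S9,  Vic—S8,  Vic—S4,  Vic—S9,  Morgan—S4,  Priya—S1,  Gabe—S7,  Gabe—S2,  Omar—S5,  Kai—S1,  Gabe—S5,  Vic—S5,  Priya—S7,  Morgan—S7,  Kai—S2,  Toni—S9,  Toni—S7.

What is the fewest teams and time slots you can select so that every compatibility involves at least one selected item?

The 7 edges Kai–S9, Vic–S4, Toni–S1, Omar–S5, Priya–S7, Morgan–S6, Gabe–S2 form a matching, so any vertex cover needs at least 7 vertices (one per matched edge).
Conversely {Kai, Vic, Toni, Omar, Priya, Morgan, Gabe} meets every edge and has exactly 7 vertices, so 7 is optimal.

7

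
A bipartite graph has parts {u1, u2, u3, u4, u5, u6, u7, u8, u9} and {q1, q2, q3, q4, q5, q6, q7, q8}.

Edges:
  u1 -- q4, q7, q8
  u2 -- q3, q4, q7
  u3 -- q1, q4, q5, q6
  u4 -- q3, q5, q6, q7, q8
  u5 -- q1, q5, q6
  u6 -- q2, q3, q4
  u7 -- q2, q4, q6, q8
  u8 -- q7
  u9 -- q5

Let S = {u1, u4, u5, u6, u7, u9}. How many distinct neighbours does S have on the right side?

8

The union of neighbours of {u1, u4, u5, u6, u7, u9} is {q1, q2, q3, q4, q5, q6, q7, q8}, which has 8 elements.
Since |N(S)| = 8 ≥ |S| = 6, Hall's condition holds for this subset.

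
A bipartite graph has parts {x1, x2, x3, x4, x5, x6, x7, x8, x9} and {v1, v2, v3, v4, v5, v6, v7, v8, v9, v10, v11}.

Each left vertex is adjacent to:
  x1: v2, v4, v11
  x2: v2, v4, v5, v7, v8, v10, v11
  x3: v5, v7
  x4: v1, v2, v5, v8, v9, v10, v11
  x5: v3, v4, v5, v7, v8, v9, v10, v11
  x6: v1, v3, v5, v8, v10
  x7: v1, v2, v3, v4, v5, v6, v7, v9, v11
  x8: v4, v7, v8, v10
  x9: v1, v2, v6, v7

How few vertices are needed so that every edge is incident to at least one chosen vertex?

9

{x1, x2, x3, x4, x5, x6, x7, x8, x9} is a vertex cover of size 9: every edge has an endpoint in this set.
No smaller cover exists because x1–v4, x2–v11, x3–v5, x4–v10, x5–v3, x6–v1, x7–v6, x8–v7, x9–v2 is a matching of size 9, and a cover must include an endpoint of each of these disjoint edges (König's theorem).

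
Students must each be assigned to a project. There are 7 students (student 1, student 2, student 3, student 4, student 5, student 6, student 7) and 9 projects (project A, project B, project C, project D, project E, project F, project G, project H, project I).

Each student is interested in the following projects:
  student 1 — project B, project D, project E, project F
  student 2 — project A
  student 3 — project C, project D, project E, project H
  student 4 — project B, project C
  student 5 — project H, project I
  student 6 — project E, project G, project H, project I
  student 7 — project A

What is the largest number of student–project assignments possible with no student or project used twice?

6

A valid assignment of size 6: student 1→project F, student 2→project A, student 3→project E, student 4→project C, student 5→project H, student 6→project I.
The set {student 2, student 7} has only 1 neighbour ({project A}), so by Hall's theorem at most 6 of the 7 students can be matched.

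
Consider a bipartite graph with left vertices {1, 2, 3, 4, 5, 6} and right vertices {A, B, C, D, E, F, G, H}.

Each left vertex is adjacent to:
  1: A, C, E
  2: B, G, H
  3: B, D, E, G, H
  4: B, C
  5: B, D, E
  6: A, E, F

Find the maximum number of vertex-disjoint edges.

For example, pair 1–C, 2–H, 3–G, 4–B, 5–D, 6–E.
This saturates every left vertex, so 6 is the maximum.

6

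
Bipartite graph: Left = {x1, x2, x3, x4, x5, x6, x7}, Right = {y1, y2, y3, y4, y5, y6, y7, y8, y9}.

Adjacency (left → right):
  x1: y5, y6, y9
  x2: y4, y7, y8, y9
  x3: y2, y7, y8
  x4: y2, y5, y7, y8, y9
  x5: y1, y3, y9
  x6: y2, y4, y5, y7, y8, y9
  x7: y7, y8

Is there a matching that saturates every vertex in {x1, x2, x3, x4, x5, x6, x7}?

Yes

A valid assignment of size 7: x1→y6, x2→y9, x3→y7, x4→y2, x5→y3, x6→y4, x7→y8.
All 7 left vertices are covered.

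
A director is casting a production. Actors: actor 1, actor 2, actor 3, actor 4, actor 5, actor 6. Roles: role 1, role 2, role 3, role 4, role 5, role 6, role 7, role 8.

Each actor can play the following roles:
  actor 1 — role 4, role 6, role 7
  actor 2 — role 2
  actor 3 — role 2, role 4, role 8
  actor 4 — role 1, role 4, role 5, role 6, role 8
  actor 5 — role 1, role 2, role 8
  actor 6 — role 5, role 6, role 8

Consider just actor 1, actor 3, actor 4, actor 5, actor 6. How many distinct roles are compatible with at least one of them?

7

The union of neighbours of {actor 1, actor 3, actor 4, actor 5, actor 6} is {role 1, role 2, role 4, role 5, role 6, role 7, role 8}, which has 7 elements.
Since |N(S)| = 7 ≥ |S| = 5, Hall's condition holds for this subset.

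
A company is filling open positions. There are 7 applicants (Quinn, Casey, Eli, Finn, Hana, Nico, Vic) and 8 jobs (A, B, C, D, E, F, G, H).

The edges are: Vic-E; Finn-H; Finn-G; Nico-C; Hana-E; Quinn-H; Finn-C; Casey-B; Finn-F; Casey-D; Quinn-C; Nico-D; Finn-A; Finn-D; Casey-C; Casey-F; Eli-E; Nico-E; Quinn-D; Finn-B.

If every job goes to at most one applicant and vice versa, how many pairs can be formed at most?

For example, pair Quinn–D, Casey–B, Eli–E, Finn–G, Nico–C.
The set {Eli, Hana, Vic} has only 1 neighbour ({E}), so by Hall's theorem at most 5 of the 7 applicants can be matched.

5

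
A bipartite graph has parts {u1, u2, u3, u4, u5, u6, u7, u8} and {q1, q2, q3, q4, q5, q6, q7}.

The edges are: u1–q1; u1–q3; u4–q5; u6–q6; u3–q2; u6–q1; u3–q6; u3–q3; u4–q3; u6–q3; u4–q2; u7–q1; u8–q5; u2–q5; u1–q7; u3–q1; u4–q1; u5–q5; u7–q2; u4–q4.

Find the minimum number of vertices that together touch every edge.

The 6 edges u1–q7, u2–q5, u3–q6, u4–q4, u6–q3, u7–q2 form a matching, so any vertex cover needs at least 6 vertices (one per matched edge).
Conversely {u1, u3, u4, u6, u7, q5} meets every edge and has exactly 6 vertices, so 6 is optimal.

6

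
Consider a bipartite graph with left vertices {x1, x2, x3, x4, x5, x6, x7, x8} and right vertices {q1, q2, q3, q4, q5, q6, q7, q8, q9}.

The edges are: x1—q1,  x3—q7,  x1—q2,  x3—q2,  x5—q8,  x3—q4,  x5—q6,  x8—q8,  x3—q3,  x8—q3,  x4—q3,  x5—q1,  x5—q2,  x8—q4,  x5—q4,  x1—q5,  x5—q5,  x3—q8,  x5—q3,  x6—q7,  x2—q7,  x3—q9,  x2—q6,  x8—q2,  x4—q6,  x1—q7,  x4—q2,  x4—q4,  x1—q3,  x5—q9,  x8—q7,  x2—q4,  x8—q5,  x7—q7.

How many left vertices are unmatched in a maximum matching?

1

For example, pair x1→q3, x2→q6, x3→q9, x4→q2, x5→q1, x6→q7, x8→q4.
The set {x6, x7} has only 1 neighbour ({q7}), so by Hall's theorem at most 7 of the 8 left vertices can be matched.
That matches 7 of the 8, leaving 1 unmatched; no matching can do better.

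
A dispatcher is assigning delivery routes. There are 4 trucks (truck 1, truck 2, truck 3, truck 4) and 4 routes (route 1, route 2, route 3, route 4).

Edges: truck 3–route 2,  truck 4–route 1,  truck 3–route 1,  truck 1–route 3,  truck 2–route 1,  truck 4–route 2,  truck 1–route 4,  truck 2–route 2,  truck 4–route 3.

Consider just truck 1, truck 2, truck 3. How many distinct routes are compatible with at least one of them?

The union of neighbours of {truck 1, truck 2, truck 3} is {route 1, route 2, route 3, route 4}, which has 4 elements.
Since |N(S)| = 4 ≥ |S| = 3, Hall's condition holds for this subset.

4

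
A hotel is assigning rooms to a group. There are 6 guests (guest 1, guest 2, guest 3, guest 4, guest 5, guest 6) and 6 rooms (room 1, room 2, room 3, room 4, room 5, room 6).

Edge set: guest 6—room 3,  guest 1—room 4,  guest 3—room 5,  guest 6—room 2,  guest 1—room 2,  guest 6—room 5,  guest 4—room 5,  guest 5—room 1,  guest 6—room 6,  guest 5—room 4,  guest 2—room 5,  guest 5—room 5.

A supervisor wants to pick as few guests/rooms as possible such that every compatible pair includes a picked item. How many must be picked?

{guest 1, guest 5, guest 6, room 5} is a vertex cover of size 4: every edge has an endpoint in this set.
No smaller cover exists because guest 1–room 2, guest 2–room 5, guest 5–room 4, guest 6–room 3 is a matching of size 4, and a cover must include an endpoint of each of these disjoint edges (König's theorem).

4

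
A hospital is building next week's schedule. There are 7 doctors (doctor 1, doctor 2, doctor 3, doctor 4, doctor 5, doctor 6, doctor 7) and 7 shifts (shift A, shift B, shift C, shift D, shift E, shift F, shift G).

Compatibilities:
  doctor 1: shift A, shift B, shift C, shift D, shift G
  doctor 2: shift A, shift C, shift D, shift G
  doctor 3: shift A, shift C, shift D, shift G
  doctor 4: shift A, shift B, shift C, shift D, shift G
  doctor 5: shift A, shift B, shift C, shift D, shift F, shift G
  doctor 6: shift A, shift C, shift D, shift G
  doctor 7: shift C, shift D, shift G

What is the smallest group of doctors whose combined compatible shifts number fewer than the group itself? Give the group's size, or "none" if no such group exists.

Take S = {doctor 1, doctor 2, doctor 3, doctor 4, doctor 6, doctor 7}. Its neighbourhood is {shift A, shift B, shift C, shift D, shift G}, so |N(S)| = 5 < |S| = 6.
Every subset of size less than 6 has at least as many neighbours as members, so 6 is the minimum.

6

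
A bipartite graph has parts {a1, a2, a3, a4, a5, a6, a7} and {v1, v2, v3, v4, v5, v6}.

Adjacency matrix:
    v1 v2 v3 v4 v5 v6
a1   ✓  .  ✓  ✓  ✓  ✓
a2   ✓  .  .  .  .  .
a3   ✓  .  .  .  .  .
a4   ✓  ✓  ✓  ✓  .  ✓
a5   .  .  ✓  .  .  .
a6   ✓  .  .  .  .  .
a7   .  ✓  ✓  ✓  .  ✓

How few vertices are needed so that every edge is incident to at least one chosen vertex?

5

A maximum matching has 5 edges (e.g. a1–v4, a2–v1, a4–v6, a5–v3, a7–v2).
By König's theorem the minimum vertex cover has the same size. One such cover is {a1, a4, a5, a7, v1}.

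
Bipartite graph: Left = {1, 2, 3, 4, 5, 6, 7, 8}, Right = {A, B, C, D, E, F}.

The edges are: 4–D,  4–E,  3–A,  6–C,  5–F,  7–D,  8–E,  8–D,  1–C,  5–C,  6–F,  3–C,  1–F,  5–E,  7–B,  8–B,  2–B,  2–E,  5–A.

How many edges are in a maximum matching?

One maximum matching: 1→C, 2→B, 3→A, 4→D, 5→E, 6→F.
The set {1, 2, 3, 4, 5, 6, 7, 8} has only 6 neighbours ({A, B, C, D, E, F}), so by Hall's theorem at most 6 of the 8 left vertices can be matched.

6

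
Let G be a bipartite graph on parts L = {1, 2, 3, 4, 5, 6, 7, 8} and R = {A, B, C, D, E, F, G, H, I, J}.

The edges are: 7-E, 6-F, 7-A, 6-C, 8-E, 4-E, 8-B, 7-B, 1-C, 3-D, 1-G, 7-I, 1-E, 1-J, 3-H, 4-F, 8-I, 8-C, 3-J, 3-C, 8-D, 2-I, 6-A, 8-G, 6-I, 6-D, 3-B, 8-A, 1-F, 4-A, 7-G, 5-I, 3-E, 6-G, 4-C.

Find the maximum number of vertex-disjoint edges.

7

For example, pair 1–J, 2–I, 3–E, 4–C, 6–F, 7–A, 8–G.
The set {2, 5} has only 1 neighbour ({I}), so by Hall's theorem at most 7 of the 8 left vertices can be matched.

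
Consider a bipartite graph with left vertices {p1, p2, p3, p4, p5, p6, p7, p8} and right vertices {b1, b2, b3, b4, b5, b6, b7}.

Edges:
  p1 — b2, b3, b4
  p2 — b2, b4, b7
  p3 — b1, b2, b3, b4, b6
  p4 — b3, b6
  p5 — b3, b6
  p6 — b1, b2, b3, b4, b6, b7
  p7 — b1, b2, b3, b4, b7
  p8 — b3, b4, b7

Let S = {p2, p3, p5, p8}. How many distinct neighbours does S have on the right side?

The union of neighbours of {p2, p3, p5, p8} is {b1, b2, b3, b4, b6, b7}, which has 6 elements.
Since |N(S)| = 6 ≥ |S| = 4, Hall's condition holds for this subset.

6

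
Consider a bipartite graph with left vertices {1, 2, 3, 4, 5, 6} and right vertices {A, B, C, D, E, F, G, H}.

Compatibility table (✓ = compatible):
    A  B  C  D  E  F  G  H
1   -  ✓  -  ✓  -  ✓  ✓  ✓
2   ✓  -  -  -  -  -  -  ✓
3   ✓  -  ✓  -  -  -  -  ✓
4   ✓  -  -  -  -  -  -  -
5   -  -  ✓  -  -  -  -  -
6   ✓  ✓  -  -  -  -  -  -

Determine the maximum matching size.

One maximum matching: 1-G, 2-H, 3-C, 4-A, 6-B.
The set {2, 3, 4, 5} has only 3 neighbours ({A, C, H}), so by Hall's theorem at most 5 of the 6 left vertices can be matched.

5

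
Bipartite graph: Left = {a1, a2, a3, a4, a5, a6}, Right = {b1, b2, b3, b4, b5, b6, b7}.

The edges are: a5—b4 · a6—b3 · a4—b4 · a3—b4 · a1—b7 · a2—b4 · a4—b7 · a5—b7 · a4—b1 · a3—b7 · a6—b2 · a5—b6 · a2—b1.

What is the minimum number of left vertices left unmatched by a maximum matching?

1

For example, pair a1→b7, a2→b1, a3→b4, a5→b6, a6→b3.
The set {a1, a2, a3, a4} has only 3 neighbours ({b1, b4, b7}), so by Hall's theorem at most 5 of the 6 left vertices can be matched.
That matches 5 of the 6, leaving 1 unmatched; no matching can do better.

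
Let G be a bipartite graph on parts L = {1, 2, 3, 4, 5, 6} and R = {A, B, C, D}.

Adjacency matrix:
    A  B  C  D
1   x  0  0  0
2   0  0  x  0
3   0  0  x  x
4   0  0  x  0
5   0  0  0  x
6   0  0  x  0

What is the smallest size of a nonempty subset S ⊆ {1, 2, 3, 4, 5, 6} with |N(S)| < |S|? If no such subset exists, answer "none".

Take S = {2, 4}. Its neighbourhood is {C}, so |N(S)| = 1 < |S| = 2.
No single vertex violates Hall's condition since each has at least one neighbour, so 2 is the minimum.

2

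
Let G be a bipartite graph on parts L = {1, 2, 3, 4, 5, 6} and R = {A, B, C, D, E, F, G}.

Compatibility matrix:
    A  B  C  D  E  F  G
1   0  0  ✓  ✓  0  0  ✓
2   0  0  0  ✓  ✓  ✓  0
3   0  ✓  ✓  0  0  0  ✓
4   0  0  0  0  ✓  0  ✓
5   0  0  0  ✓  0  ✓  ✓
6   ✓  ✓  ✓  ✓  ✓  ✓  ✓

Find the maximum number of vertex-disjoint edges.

6

A valid assignment of size 6: 1-C, 2-D, 3-B, 4-E, 5-F, 6-G.
All 6 left vertices are matched, so no larger matching exists.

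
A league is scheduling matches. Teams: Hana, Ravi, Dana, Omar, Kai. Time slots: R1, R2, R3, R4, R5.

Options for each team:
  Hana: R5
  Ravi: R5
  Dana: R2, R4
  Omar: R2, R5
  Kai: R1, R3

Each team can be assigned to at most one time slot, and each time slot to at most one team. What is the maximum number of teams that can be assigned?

4

For example, pair Hana→R5, Dana→R4, Omar→R2, Kai→R3.
The set {Hana, Ravi} has only 1 neighbour ({R5}), so by Hall's theorem at most 4 of the 5 teams can be matched.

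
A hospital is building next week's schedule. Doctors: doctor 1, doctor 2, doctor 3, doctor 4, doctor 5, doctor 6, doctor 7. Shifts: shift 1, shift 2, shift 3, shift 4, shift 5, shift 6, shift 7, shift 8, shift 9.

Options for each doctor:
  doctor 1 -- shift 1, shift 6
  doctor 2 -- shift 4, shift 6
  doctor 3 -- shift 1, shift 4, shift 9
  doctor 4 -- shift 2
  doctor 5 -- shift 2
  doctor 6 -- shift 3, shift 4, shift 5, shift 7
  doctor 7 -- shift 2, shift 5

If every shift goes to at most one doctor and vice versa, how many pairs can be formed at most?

For example, pair doctor 1→shift 1, doctor 2→shift 6, doctor 3→shift 4, doctor 4→shift 2, doctor 6→shift 3, doctor 7→shift 5.
The set {doctor 4, doctor 5} has only 1 neighbour ({shift 2}), so by Hall's theorem at most 6 of the 7 doctors can be matched.

6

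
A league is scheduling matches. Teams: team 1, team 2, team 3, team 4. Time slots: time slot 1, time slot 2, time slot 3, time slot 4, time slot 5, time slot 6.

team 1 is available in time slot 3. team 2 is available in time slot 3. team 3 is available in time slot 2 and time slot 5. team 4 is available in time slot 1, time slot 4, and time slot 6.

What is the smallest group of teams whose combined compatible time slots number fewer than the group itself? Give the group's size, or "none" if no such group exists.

2

Take S = {team 1, team 2}. Its neighbourhood is {time slot 3}, so |N(S)| = 1 < |S| = 2.
No single vertex violates Hall's condition since each has at least one neighbour, so 2 is the minimum.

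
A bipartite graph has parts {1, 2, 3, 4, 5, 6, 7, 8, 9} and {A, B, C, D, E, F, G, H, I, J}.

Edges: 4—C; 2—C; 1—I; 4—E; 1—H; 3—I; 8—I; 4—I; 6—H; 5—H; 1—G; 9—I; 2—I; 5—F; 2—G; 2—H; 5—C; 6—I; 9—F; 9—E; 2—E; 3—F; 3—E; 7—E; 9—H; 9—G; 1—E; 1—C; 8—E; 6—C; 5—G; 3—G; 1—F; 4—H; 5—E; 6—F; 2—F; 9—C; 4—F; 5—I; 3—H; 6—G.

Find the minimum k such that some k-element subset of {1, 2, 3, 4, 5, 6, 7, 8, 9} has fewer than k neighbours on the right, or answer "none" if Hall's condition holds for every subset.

Take S = {1, 2, 3, 4, 5, 6, 7}. Its neighbourhood is {C, E, F, G, H, I}, so |N(S)| = 6 < |S| = 7.
Every subset of size less than 7 has at least as many neighbours as members, so 7 is the minimum.

7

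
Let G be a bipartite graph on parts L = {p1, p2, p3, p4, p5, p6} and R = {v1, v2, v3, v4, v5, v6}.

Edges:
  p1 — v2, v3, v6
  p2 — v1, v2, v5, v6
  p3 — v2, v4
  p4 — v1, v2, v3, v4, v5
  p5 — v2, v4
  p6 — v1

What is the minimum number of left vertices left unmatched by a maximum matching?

For example, pair p1–v3, p2–v6, p3–v4, p4–v5, p5–v2, p6–v1.
This saturates every left vertex, so 6 is the maximum.
That matches 6 of the 6, leaving 0 unmatched; no matching can do better.

0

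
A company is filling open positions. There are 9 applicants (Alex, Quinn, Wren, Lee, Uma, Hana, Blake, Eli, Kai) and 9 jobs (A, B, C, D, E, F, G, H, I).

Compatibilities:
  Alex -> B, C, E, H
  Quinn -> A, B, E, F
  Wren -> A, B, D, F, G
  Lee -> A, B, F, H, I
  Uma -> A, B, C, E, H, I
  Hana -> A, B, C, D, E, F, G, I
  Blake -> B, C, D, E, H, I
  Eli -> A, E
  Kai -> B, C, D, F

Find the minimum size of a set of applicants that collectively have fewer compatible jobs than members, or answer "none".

none

A matching saturating every applicant exists, for instance Alex→C, Quinn→F, Wren→G, Lee→H, Uma→A, Hana→I, Blake→D, Eli→E, Kai→B.
By Hall's marriage theorem, this means |N(S)| ≥ |S| for every subset S, so no violating subset exists.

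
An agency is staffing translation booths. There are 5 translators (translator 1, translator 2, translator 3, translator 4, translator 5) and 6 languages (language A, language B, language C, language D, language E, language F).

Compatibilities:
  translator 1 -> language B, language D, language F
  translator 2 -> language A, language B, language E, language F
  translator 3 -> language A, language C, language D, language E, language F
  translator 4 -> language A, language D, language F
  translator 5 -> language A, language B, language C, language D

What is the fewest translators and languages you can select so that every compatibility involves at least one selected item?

The 5 edges translator 1–language B, translator 2–language E, translator 3–language F, translator 4–language A, translator 5–language D form a matching, so any vertex cover needs at least 5 vertices (one per matched edge).
Conversely {translator 1, translator 2, translator 3, translator 4, translator 5} meets every edge and has exactly 5 vertices, so 5 is optimal.

5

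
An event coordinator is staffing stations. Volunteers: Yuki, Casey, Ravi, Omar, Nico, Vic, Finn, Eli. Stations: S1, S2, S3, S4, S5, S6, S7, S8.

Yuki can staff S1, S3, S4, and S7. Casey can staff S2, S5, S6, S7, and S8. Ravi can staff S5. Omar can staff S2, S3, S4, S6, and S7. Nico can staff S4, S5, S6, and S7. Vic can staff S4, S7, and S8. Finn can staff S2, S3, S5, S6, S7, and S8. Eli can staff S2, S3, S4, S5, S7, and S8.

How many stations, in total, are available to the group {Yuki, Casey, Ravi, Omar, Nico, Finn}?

The union of neighbours of {Yuki, Casey, Ravi, Omar, Nico, Finn} is {S1, S2, S3, S4, S5, S6, S7, S8}, which has 8 elements.
Since |N(S)| = 8 ≥ |S| = 6, Hall's condition holds for this subset.

8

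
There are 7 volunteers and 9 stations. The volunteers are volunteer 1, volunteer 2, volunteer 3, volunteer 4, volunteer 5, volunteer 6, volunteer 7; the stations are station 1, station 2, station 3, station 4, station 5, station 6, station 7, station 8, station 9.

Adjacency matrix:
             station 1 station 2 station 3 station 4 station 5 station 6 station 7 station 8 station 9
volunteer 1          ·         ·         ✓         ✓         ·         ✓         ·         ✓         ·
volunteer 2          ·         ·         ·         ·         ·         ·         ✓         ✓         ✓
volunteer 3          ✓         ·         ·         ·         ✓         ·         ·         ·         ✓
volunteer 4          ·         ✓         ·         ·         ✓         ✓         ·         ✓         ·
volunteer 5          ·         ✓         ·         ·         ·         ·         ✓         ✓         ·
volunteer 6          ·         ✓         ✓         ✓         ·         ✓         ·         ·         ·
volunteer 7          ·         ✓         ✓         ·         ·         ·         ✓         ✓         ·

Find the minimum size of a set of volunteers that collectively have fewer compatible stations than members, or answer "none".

A matching saturating every volunteer exists, for instance volunteer 1→station 8, volunteer 2→station 9, volunteer 3→station 1, volunteer 4→station 5, volunteer 5→station 7, volunteer 6→station 3, volunteer 7→station 2.
By Hall's marriage theorem, this means |N(S)| ≥ |S| for every subset S, so no violating subset exists.

none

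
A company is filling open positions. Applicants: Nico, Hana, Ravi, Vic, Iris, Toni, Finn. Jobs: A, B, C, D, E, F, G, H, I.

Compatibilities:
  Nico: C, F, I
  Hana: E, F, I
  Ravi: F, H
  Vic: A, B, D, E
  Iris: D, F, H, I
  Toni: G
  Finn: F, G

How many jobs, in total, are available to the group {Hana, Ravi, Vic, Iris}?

The union of neighbours of {Hana, Ravi, Vic, Iris} is {A, B, D, E, F, H, I}, which has 7 elements.
Since |N(S)| = 7 ≥ |S| = 4, Hall's condition holds for this subset.

7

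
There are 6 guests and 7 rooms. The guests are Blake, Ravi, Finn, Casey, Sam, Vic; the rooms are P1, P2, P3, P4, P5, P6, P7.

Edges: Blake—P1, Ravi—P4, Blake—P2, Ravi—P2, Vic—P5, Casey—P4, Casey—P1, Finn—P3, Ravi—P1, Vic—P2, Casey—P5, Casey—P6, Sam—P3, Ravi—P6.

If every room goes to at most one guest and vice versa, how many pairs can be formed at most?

5

For example, pair Blake–P2, Ravi–P6, Finn–P3, Casey–P1, Vic–P5.
The set {Finn, Sam} has only 1 neighbour ({P3}), so by Hall's theorem at most 5 of the 6 guests can be matched.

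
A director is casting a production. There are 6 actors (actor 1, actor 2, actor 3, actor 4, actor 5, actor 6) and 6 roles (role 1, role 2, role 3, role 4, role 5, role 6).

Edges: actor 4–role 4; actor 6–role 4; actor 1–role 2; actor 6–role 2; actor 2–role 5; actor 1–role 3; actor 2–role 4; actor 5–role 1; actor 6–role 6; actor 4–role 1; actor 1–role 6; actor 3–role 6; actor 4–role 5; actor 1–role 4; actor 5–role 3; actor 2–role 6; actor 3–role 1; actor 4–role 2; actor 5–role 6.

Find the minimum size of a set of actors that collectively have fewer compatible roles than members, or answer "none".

A matching saturating every actor exists, for instance actor 1→role 3, actor 2→role 5, actor 3→role 6, actor 4→role 4, actor 5→role 1, actor 6→role 2.
By Hall's marriage theorem, this means |N(S)| ≥ |S| for every subset S, so no violating subset exists.

none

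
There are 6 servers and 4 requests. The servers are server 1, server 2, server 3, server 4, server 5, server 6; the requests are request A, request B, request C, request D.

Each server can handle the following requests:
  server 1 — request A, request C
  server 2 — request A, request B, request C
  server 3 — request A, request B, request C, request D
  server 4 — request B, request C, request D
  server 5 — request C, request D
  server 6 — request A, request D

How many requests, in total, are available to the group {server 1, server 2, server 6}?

4

The union of neighbours of {server 1, server 2, server 6} is {request A, request B, request C, request D}, which has 4 elements.
Since |N(S)| = 4 ≥ |S| = 3, Hall's condition holds for this subset.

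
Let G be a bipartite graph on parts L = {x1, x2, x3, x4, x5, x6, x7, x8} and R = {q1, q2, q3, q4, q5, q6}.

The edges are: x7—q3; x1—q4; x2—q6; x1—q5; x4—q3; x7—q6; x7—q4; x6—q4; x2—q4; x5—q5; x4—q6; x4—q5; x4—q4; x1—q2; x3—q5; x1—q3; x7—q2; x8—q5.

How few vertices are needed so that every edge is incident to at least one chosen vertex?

{q2, q3, q4, q5, q6} is a vertex cover of size 5: every edge has an endpoint in this set.
No smaller cover exists because x1–q2, x2–q6, x3–q5, x4–q3, x6–q4 is a matching of size 5, and a cover must include an endpoint of each of these disjoint edges (König's theorem).

5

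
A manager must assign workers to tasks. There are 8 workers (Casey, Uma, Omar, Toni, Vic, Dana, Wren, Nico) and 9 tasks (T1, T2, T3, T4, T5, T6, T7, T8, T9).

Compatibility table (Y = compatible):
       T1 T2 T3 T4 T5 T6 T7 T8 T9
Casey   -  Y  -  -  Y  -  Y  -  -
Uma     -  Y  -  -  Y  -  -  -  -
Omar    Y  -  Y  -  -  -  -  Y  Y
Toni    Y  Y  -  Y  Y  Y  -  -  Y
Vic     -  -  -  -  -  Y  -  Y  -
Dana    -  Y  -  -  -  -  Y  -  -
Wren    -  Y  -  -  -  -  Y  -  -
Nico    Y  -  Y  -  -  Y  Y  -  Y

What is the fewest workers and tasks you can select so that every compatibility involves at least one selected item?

7

{Omar, Toni, Vic, Nico, T2, T5, T7} is a vertex cover of size 7: every edge has an endpoint in this set.
No smaller cover exists because Casey–T5, Uma–T2, Omar–T9, Toni–T4, Vic–T6, Dana–T7, Nico–T3 is a matching of size 7, and a cover must include an endpoint of each of these disjoint edges (König's theorem).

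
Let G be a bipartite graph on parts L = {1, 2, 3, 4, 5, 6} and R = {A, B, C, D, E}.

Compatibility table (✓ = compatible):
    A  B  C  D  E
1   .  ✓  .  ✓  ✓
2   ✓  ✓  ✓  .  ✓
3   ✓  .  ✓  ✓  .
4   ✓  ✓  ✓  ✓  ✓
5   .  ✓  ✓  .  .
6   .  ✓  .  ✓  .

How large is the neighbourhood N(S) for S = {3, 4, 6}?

The union of neighbours of {3, 4, 6} is {A, B, C, D, E}, which has 5 elements.
Since |N(S)| = 5 ≥ |S| = 3, Hall's condition holds for this subset.

5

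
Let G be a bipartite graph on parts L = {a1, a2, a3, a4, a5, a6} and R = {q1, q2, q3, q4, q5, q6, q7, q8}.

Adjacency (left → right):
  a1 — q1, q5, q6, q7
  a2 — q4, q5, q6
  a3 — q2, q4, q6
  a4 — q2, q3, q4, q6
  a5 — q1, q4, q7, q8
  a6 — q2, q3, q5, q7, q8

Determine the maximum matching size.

6

For example, pair a1-q6, a2-q5, a3-q4, a4-q2, a5-q8, a6-q7.
All 6 left vertices are matched, so no larger matching exists.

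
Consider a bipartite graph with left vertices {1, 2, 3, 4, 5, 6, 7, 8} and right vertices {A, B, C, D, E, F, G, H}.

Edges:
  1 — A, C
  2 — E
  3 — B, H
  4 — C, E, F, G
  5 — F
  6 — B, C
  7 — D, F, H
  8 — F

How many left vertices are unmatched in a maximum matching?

A valid assignment of size 7: 1→A, 2→E, 3→H, 4→C, 5→F, 6→B, 7→D.
The set {5, 8} has only 1 neighbour ({F}), so by Hall's theorem at most 7 of the 8 left vertices can be matched.
That matches 7 of the 8, leaving 1 unmatched; no matching can do better.

1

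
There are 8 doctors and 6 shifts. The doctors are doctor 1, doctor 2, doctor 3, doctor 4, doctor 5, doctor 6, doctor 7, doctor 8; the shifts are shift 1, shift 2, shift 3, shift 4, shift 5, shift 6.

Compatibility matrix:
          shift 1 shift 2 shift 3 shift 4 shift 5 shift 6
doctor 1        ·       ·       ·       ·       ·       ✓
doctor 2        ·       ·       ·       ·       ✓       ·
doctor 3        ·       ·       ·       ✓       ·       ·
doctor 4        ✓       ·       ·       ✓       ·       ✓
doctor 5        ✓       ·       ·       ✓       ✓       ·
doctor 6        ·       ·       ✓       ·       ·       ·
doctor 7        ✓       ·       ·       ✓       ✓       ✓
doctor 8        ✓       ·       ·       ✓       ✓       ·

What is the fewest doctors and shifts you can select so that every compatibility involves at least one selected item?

{doctor 6, shift 1, shift 4, shift 5, shift 6} is a vertex cover of size 5: every edge has an endpoint in this set.
No smaller cover exists because doctor 1–shift 6, doctor 2–shift 5, doctor 3–shift 4, doctor 4–shift 1, doctor 6–shift 3 is a matching of size 5, and a cover must include an endpoint of each of these disjoint edges (König's theorem).

5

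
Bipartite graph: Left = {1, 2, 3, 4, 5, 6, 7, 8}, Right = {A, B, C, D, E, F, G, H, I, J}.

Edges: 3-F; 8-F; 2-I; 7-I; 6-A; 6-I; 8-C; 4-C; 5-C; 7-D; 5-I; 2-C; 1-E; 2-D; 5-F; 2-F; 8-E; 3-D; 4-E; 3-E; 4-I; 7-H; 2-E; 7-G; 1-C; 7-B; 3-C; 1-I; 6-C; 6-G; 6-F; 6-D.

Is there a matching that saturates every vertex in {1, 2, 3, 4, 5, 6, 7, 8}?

The set {1, 2, 3, 4, 5, 8} has only 5 neighbours ({C, D, E, F, I}), so by Hall's theorem at most 7 of the 8 left vertices can be matched.
Hence no matching covers every left vertex.

No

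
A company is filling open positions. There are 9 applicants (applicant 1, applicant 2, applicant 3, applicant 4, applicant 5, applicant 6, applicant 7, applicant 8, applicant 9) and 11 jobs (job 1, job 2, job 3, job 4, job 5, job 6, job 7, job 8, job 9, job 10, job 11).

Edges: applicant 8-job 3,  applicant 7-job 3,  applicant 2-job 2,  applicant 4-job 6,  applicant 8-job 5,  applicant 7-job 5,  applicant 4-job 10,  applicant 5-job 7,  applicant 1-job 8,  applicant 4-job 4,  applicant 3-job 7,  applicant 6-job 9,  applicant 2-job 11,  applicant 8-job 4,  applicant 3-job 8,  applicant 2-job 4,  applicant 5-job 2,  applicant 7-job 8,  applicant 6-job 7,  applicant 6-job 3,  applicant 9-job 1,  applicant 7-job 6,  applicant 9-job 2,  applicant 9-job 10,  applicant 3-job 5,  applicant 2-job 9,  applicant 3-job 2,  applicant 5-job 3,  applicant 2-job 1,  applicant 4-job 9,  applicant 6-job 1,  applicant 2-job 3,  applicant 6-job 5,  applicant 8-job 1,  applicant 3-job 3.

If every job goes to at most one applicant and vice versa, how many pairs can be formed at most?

For example, pair applicant 1→job 8, applicant 2→job 9, applicant 3→job 7, applicant 4→job 4, applicant 5→job 3, applicant 6→job 5, applicant 7→job 6, applicant 8→job 1, applicant 9→job 2.
All 9 applicants are matched, so no larger matching exists.

9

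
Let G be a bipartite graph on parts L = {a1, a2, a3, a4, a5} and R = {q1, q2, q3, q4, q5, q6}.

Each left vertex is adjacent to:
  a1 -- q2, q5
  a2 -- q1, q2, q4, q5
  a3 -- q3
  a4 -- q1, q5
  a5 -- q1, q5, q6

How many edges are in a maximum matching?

5

One maximum matching: a1→q2, a2→q4, a3→q3, a4→q5, a5→q6.
All 5 left vertices are matched, so no larger matching exists.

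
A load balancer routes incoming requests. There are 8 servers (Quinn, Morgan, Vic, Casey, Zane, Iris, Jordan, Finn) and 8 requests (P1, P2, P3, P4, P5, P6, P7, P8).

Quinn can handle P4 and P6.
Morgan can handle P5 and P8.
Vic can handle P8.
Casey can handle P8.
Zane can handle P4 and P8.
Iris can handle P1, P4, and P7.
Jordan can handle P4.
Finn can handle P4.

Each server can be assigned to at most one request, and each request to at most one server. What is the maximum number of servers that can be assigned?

For example, pair Quinn→P6, Morgan→P5, Vic→P8, Zane→P4, Iris→P1.
The set {Vic, Casey, Zane, Jordan, Finn} has only 2 neighbours ({P4, P8}), so by Hall's theorem at most 5 of the 8 servers can be matched.

5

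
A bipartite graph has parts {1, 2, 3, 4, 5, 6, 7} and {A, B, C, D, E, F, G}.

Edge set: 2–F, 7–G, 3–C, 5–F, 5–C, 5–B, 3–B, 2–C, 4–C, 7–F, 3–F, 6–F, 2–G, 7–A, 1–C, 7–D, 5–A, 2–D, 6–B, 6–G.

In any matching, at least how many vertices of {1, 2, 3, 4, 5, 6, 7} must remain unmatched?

1

For example, pair 1-C, 2-D, 3-B, 5-A, 6-G, 7-F.
The set {1, 4} has only 1 neighbour ({C}), so by Hall's theorem at most 6 of the 7 left vertices can be matched.
That matches 6 of the 7, leaving 1 unmatched; no matching can do better.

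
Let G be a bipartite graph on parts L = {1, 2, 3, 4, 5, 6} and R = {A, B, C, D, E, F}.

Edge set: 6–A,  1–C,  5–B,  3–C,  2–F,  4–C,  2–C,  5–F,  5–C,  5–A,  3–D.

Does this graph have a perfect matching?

The set {1, 4} has only 1 neighbour ({C}), so by Hall's theorem at most 5 of the 6 left vertices can be matched.
Hence no matching covers every left vertex.

No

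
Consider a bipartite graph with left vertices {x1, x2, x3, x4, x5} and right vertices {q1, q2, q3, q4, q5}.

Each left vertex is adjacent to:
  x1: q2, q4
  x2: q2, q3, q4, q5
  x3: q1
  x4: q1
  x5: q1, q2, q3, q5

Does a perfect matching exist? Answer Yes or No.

The set {x3, x4} has only 1 neighbour ({q1}), so by Hall's theorem at most 4 of the 5 left vertices can be matched.
Hence no matching covers every left vertex.

No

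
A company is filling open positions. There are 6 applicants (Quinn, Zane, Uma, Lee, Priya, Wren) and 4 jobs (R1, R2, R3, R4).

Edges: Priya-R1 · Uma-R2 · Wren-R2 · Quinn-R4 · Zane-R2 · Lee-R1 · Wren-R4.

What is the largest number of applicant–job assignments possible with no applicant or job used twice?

For example, pair Quinn–R4, Zane–R2, Lee–R1.
The set {Quinn, Zane, Uma, Lee, Priya, Wren} has only 3 neighbours ({R1, R2, R4}), so by Hall's theorem at most 3 of the 6 applicants can be matched.

3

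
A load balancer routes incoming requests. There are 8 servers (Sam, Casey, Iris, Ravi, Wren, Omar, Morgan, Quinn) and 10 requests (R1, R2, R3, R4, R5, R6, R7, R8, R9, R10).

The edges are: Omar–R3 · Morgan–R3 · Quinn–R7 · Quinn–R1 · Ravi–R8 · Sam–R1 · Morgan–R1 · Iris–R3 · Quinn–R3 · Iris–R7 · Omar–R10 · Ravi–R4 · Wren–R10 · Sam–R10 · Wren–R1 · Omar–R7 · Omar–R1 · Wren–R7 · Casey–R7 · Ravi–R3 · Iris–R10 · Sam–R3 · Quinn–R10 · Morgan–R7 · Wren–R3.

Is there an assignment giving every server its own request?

The set {Sam, Casey, Iris, Wren, Omar, Morgan, Quinn} has only 4 neighbours ({R1, R10, R3, R7}), so by Hall's theorem at most 5 of the 8 servers can be matched.
Hence no matching covers every server.

No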